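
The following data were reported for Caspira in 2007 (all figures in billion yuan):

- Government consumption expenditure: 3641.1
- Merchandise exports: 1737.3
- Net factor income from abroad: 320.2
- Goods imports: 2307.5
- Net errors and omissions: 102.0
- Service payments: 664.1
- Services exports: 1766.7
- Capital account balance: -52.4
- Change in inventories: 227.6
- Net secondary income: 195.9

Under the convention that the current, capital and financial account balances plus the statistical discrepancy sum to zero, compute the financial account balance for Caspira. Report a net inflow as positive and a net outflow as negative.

Goods balance = 1737.3 - 2307.5 = -570.2
Services balance = 1766.7 - 664.1 = 1102.6
Trade balance (goods + services) = -570.2 + 1102.6 = 532.4
Net primary income = 320.2
Net secondary income = 195.9
Current account = 532.4 + 320.2 + 195.9 = 1048.5
Financial account = -(1048.5 + (-52.4) + 102.0) = -1098.1

-1098.1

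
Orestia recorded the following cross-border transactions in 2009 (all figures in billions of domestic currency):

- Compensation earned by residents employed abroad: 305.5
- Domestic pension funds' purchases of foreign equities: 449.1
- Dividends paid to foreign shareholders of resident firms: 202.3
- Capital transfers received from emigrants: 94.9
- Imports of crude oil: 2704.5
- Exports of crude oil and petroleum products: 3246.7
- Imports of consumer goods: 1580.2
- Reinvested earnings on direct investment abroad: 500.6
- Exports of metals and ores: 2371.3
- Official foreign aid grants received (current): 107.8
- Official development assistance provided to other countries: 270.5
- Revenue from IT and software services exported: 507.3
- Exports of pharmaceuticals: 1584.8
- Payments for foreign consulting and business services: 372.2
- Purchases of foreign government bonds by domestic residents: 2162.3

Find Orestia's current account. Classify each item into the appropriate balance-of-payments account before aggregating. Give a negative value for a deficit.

Goods: 2371.3 - 1580.2 - 2704.5 + 1584.8 + 3246.7 = 2918.1
Services: 507.3 - 372.2 = 135.1
Primary income: 305.5 + 500.6 - 202.3 = 603.8
Secondary income: -270.5 + 107.8 = -162.7
Current account = 2918.1 + 135.1 + 603.8 + (-162.7) = 3494.3
(Excluded from the current account — financial account: domestic pension funds' purchases of foreign equities 449.1, purchases of foreign government bonds by domestic residents 2162.3; capital account: capital transfers received from emigrants 94.9.)

3494.3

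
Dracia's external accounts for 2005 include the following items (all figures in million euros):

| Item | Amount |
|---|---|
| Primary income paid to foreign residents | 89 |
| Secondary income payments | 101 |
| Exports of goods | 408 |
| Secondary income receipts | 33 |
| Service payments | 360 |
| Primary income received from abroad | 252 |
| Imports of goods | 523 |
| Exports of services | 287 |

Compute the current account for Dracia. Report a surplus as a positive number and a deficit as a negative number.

-93

Goods balance = 408 - 523 = -115
Services balance = 287 - 360 = -73
Trade balance (goods + services) = -115 + (-73) = -188
Net primary income = 252 - 89 = 163
Net secondary income = 33 - 101 = -68
Current account = -188 + 163 + (-68) = -93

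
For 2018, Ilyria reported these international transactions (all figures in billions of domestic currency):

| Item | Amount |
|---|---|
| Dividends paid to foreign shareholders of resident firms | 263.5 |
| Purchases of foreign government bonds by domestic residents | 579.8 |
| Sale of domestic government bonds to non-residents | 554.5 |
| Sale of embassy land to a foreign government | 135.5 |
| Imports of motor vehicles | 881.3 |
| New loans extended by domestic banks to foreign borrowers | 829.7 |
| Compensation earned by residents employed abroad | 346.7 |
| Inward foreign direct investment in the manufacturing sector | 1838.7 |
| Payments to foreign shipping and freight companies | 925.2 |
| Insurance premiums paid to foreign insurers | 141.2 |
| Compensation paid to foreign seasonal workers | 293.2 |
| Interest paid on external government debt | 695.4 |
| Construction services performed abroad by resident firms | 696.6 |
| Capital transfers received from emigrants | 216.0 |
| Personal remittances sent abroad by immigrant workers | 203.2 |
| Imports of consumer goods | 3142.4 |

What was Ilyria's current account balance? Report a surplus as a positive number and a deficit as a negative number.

Goods: -3142.4 - 881.3 = -4023.7
Services: -141.2 + 696.6 - 925.2 = -369.8
Primary income: 346.7 - 695.4 - 293.2 - 263.5 = -905.4
Secondary income: -203.2
Current account = (-4023.7) + (-369.8) + (-905.4) + (-203.2) = -5502.1
(Excluded from the current account — financial account: purchases of foreign government bonds by domestic residents 579.8, sale of domestic government bonds to non-residents 554.5, new loans extended by domestic banks to foreign borrowers 829.7, inward foreign direct investment in the manufacturing sector 1838.7; capital account: sale of embassy land to a foreign government 135.5, capital transfers received from emigrants 216.0.)

-5502.1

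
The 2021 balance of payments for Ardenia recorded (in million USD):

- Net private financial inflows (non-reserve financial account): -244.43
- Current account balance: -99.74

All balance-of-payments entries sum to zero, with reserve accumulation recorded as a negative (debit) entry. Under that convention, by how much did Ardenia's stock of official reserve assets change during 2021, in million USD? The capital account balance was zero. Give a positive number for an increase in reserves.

Official reserve transactions balance = -((-99.74) + (-244.43)) = 344.17
An accumulation of reserves is recorded as a debit (negative entry), so the change in the stock of reserves is the negative of that balance.
Change in official reserves = -(344.17) = -344.17

-344.17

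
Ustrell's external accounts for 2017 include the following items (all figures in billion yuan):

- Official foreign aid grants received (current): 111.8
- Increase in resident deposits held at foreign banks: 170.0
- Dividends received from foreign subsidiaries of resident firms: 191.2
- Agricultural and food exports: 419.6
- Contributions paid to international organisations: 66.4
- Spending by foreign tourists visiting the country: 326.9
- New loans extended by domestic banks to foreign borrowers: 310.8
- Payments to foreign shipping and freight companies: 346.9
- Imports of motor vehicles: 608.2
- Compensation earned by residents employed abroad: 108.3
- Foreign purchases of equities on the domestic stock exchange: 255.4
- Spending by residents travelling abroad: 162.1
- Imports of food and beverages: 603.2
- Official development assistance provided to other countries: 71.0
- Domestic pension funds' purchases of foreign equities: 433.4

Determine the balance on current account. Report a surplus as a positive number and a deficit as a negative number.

Goods: -608.2 + 419.6 - 603.2 = -791.8
Services: 326.9 - 162.1 - 346.9 = -182.1
Primary income: 108.3 + 191.2 = 299.5
Secondary income: -66.4 + 111.8 - 71.0 = -25.6
Current account = (-791.8) + (-182.1) + 299.5 + (-25.6) = -700.0
(Excluded from the current account — financial account: increase in resident deposits held at foreign banks 170.0, new loans extended by domestic banks to foreign borrowers 310.8, foreign purchases of equities on the domestic stock exchange 255.4, domestic pension funds' purchases of foreign equities 433.4.)

-700.0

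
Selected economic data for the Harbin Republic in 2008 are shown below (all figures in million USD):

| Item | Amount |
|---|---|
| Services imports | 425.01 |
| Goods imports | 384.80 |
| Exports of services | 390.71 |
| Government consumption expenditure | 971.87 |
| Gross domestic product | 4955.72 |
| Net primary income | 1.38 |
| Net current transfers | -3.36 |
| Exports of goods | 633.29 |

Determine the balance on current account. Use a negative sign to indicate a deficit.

212.21

Goods balance = 633.29 - 384.80 = 248.49
Services balance = 390.71 - 425.01 = -34.30
Trade balance (goods + services) = 248.49 + (-34.30) = 214.19
Net primary income = 1.38
Net secondary income = -3.36
Current account = 214.19 + 1.38 + (-3.36) = 212.21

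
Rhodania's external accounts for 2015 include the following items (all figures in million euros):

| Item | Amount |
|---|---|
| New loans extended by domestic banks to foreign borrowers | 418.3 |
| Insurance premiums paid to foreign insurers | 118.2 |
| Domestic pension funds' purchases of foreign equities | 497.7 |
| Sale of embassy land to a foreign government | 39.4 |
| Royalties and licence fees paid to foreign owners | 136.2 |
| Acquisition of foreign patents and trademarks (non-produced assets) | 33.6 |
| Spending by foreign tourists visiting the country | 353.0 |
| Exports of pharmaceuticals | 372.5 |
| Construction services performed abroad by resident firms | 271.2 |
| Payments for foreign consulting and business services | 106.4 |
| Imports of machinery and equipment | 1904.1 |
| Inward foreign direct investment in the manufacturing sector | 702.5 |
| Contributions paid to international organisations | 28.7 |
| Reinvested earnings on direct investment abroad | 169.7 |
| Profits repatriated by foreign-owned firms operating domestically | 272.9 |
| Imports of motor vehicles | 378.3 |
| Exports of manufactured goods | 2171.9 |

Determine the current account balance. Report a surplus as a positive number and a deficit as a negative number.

Goods: 2171.9 - 1904.1 - 378.3 + 372.5 = 262.0
Services: 353.0 + 271.2 - 106.4 - 118.2 - 136.2 = 263.4
Primary income: 169.7 - 272.9 = -103.2
Secondary income: -28.7
Current account = 262.0 + 263.4 + (-103.2) + (-28.7) = 393.5
(Excluded from the current account — financial account: new loans extended by domestic banks to foreign borrowers 418.3, domestic pension funds' purchases of foreign equities 497.7, inward foreign direct investment in the manufacturing sector 702.5; capital account: sale of embassy land to a foreign government 39.4, acquisition of foreign patents and trademarks (non-produced assets) 33.6.)

393.5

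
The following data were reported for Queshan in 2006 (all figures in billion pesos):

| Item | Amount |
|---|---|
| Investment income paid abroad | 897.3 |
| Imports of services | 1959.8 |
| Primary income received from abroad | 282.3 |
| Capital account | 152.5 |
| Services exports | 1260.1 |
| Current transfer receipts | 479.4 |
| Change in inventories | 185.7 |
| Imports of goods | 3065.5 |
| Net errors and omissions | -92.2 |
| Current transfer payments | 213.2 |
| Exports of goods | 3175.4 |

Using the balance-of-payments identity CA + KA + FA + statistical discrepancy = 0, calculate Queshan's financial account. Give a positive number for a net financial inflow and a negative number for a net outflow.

878.3

Goods balance = 3175.4 - 3065.5 = 109.9
Services balance = 1260.1 - 1959.8 = -699.7
Trade balance (goods + services) = 109.9 + (-699.7) = -589.8
Net primary income = 282.3 - 897.3 = -615.0
Net secondary income = 479.4 - 213.2 = 266.2
Current account = -589.8 + (-615.0) + 266.2 = -938.6
Financial account = -(-938.6 + 152.5 + (-92.2)) = 878.3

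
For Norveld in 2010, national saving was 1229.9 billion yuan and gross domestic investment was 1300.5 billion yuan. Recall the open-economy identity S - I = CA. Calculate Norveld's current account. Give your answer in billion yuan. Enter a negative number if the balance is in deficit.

CA = S - I = 1229.9 - 1300.5 = -70.6

-70.6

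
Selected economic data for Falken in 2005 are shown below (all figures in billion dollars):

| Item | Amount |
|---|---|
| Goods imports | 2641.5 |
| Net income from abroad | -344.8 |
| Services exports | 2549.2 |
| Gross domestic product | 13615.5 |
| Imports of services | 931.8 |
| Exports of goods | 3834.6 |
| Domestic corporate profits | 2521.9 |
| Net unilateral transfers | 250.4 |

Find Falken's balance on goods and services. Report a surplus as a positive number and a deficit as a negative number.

Goods balance = 3834.6 - 2641.5 = 1193.1
Services balance = 2549.2 - 931.8 = 1617.4
Trade balance (goods + services) = 1193.1 + 1617.4 = 2810.5

2810.5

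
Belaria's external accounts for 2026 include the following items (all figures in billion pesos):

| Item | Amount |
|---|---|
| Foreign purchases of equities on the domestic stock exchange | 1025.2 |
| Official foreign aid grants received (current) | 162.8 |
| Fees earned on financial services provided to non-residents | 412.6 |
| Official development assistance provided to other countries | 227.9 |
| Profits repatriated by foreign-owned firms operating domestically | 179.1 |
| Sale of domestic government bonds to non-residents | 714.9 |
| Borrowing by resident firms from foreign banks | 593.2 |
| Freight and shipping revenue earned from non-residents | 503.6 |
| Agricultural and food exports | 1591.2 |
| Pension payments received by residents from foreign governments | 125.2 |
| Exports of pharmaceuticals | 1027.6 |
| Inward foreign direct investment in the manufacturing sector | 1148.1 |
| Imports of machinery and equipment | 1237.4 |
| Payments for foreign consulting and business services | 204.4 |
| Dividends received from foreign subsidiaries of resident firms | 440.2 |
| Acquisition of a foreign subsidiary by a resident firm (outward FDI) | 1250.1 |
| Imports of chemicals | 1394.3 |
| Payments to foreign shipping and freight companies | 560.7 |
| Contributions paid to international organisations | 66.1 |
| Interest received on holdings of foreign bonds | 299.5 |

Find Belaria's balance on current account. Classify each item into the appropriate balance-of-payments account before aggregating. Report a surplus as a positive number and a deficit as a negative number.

Goods: 1591.2 - 1394.3 - 1237.4 + 1027.6 = -12.9
Services: -204.4 + 412.6 - 560.7 + 503.6 = 151.1
Primary income: 299.5 - 179.1 + 440.2 = 560.6
Secondary income: 162.8 - 66.1 - 227.9 + 125.2 = -6.0
Current account = (-12.9) + 151.1 + 560.6 + (-6.0) = 692.8
(Excluded from the current account — financial account: foreign purchases of equities on the domestic stock exchange 1025.2, sale of domestic government bonds to non-residents 714.9, borrowing by resident firms from foreign banks 593.2, inward foreign direct investment in the manufacturing sector 1148.1, acquisition of a foreign subsidiary by a resident firm (outward FDI) 1250.1.)

692.8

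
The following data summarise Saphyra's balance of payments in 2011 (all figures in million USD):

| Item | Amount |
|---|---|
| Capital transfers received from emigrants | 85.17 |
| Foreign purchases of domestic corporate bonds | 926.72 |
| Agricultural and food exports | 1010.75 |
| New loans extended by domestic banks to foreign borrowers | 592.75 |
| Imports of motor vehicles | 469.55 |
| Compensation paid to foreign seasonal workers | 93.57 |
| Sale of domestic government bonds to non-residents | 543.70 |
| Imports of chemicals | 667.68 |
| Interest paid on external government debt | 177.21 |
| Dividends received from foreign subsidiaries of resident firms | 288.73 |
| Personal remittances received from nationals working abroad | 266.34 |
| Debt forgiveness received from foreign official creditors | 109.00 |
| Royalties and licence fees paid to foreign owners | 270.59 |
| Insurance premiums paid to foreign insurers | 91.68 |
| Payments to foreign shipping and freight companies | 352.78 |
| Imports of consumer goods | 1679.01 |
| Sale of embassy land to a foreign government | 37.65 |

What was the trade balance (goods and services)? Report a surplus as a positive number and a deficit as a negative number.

-2520.54

Goods: -667.68 + 1010.75 - 1679.01 - 469.55 = -1805.49
Services: -91.68 - 352.78 - 270.59 = -715.05
Trade balance = -1805.49 + (-715.05) = -2520.54
(Excluded from the trade balance — capital account: capital transfers received from emigrants 85.17, debt forgiveness received from foreign official creditors 109.00, sale of embassy land to a foreign government 37.65; financial account: foreign purchases of domestic corporate bonds 926.72, new loans extended by domestic banks to foreign borrowers 592.75, sale of domestic government bonds to non-residents 543.70; primary income: compensation paid to foreign seasonal workers 93.57, interest paid on external government debt 177.21, dividends received from foreign subsidiaries of resident firms 288.73; secondary income: personal remittances received from nationals working abroad 266.34.)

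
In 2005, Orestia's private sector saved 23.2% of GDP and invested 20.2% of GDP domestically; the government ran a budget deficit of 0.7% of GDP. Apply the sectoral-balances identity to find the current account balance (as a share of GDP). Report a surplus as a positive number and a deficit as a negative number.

By the sectoral-balances identity, CA = (S_private - I) + (T - G).
Private balance = 23.2 - 20.2 = 3.0
Government balance (T - G) = -0.7
CA = 3.0 + (-0.7) = 2.3

2.3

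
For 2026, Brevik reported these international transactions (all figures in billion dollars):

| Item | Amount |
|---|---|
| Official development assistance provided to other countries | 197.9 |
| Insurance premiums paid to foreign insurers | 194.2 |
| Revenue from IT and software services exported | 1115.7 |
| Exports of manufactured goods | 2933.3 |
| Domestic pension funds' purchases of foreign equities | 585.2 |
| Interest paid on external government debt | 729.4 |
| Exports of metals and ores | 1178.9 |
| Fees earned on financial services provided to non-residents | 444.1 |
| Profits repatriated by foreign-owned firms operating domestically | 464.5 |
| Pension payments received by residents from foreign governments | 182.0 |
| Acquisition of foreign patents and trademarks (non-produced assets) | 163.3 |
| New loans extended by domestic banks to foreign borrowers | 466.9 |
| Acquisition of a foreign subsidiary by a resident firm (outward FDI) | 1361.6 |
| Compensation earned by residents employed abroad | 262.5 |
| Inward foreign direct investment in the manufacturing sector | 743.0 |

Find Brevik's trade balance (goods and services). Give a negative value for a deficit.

5477.8

Goods: 2933.3 + 1178.9 = 4112.2
Services: 1115.7 - 194.2 + 444.1 = 1365.6
Trade balance = 4112.2 + 1365.6 = 5477.8
(Excluded from the trade balance — secondary income: official development assistance provided to other countries 197.9, pension payments received by residents from foreign governments 182.0; financial account: domestic pension funds' purchases of foreign equities 585.2, new loans extended by domestic banks to foreign borrowers 466.9, acquisition of a foreign subsidiary by a resident firm (outward FDI) 1361.6, inward foreign direct investment in the manufacturing sector 743.0; primary income: interest paid on external government debt 729.4, profits repatriated by foreign-owned firms operating domestically 464.5, compensation earned by residents employed abroad 262.5; capital account: acquisition of foreign patents and trademarks (non-produced assets) 163.3.)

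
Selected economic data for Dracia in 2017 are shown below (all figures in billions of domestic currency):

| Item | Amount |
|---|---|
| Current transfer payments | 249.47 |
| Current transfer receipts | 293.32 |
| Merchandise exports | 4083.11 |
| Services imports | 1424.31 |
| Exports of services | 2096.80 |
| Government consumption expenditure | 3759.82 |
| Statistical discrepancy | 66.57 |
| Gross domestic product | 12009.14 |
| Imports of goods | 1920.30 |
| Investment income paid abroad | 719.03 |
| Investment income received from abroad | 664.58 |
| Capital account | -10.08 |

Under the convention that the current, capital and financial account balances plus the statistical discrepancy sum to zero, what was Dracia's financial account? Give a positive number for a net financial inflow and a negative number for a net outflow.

Goods balance = 4083.11 - 1920.30 = 2162.81
Services balance = 2096.80 - 1424.31 = 672.49
Trade balance (goods + services) = 2162.81 + 672.49 = 2835.30
Net primary income = 664.58 - 719.03 = -54.45
Net secondary income = 293.32 - 249.47 = 43.85
Current account = 2835.30 + (-54.45) + 43.85 = 2824.70
Financial account = -(2824.70 + (-10.08) + 66.57) = -2881.19

-2881.19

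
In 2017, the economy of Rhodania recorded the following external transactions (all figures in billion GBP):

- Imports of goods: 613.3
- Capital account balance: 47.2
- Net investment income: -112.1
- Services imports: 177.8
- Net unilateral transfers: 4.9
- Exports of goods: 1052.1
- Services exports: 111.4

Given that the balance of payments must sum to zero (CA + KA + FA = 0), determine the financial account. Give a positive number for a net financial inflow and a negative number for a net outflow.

Goods balance = 1052.1 - 613.3 = 438.8
Services balance = 111.4 - 177.8 = -66.4
Trade balance (goods + services) = 438.8 + (-66.4) = 372.4
Net primary income = -112.1
Net secondary income = 4.9
Current account = 372.4 + (-112.1) + 4.9 = 265.2
Financial account = -(265.2 + 47.2) = -312.4

-312.4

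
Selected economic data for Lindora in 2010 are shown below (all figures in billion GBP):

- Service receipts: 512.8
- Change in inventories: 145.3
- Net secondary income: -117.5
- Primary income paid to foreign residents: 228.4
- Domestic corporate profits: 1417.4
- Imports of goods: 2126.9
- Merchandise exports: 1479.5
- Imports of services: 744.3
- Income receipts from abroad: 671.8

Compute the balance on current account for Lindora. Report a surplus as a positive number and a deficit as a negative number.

Goods balance = 1479.5 - 2126.9 = -647.4
Services balance = 512.8 - 744.3 = -231.5
Trade balance (goods + services) = -647.4 + (-231.5) = -878.9
Net primary income = 671.8 - 228.4 = 443.4
Net secondary income = -117.5
Current account = -878.9 + 443.4 + (-117.5) = -553.0

-553.0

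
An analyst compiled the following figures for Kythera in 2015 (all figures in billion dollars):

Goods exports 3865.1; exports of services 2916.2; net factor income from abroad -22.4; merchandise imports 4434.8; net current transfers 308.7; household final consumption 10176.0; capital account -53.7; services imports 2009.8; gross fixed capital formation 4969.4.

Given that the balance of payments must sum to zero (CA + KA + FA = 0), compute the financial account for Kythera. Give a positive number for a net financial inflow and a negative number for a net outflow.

Goods balance = 3865.1 - 4434.8 = -569.7
Services balance = 2916.2 - 2009.8 = 906.4
Trade balance (goods + services) = -569.7 + 906.4 = 336.7
Net primary income = -22.4
Net secondary income = 308.7
Current account = 336.7 + (-22.4) + 308.7 = 623.0
Financial account = -(623.0 + (-53.7)) = -569.3

-569.3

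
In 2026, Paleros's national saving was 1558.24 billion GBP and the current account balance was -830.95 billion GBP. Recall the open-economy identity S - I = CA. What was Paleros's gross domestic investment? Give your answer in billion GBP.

I = S - CA = 1558.24 - (-830.95) = 2389.19

2389.19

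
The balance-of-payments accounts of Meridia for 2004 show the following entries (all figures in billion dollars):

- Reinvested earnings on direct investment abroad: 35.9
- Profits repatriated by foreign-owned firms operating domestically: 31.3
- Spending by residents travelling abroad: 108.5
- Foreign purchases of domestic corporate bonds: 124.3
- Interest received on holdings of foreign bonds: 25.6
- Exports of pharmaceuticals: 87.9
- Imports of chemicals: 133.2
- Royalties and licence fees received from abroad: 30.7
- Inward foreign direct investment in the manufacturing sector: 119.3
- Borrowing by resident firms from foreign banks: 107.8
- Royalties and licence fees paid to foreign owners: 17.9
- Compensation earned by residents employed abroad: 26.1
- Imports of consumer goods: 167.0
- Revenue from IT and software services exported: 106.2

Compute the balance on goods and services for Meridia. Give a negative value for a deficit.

Goods: -167.0 - 133.2 + 87.9 = -212.3
Services: 30.7 - 17.9 - 108.5 + 106.2 = 10.5
Trade balance = -212.3 + 10.5 = -201.8
(Excluded from the trade balance — primary income: reinvested earnings on direct investment abroad 35.9, profits repatriated by foreign-owned firms operating domestically 31.3, interest received on holdings of foreign bonds 25.6, compensation earned by residents employed abroad 26.1; financial account: foreign purchases of domestic corporate bonds 124.3, inward foreign direct investment in the manufacturing sector 119.3, borrowing by resident firms from foreign banks 107.8.)

-201.8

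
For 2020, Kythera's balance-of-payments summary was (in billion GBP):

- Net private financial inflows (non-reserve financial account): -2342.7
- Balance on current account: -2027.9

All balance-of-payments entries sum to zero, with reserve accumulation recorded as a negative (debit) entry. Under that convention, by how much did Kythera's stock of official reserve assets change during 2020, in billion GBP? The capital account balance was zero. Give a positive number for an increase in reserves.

Official reserve transactions balance = -((-2027.9) + (-2342.7)) = 4370.6
An accumulation of reserves is recorded as a debit (negative entry), so the change in the stock of reserves is the negative of that balance.
Change in official reserves = -(4370.6) = -4370.6

-4370.6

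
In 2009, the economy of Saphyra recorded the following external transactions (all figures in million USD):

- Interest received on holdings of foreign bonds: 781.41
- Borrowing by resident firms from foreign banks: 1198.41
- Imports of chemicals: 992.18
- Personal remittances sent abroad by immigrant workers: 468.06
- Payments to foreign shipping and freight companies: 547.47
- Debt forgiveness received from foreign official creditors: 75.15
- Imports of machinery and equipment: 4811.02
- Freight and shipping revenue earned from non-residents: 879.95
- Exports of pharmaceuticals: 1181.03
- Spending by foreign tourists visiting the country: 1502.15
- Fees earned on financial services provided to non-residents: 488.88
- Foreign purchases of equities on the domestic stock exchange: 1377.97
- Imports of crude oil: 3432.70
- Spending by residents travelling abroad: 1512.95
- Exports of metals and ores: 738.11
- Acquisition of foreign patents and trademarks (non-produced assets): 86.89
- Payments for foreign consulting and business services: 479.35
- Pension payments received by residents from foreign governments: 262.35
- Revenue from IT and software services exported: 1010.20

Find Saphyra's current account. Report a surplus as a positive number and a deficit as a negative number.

-5399.65

Goods: 1181.03 - 3432.70 - 4811.02 + 738.11 - 992.18 = -7316.76
Services: 488.88 - 1512.95 + 879.95 + 1010.20 - 547.47 + 1502.15 - 479.35 = 1341.41
Primary income: 781.41
Secondary income: -468.06 + 262.35 = -205.71
Current account = (-7316.76) + 1341.41 + 781.41 + (-205.71) = -5399.65
(Excluded from the current account — financial account: borrowing by resident firms from foreign banks 1198.41, foreign purchases of equities on the domestic stock exchange 1377.97; capital account: debt forgiveness received from foreign official creditors 75.15, acquisition of foreign patents and trademarks (non-produced assets) 86.89.)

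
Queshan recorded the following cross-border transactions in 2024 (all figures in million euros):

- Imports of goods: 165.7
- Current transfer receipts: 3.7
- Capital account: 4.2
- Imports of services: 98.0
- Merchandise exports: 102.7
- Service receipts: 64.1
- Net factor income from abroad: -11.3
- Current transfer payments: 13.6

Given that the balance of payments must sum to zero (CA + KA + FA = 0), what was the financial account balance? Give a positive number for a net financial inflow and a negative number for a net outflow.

113.9

Goods balance = 102.7 - 165.7 = -63.0
Services balance = 64.1 - 98.0 = -33.9
Trade balance (goods + services) = -63.0 + (-33.9) = -96.9
Net primary income = -11.3
Net secondary income = 3.7 - 13.6 = -9.9
Current account = -96.9 + (-11.3) + (-9.9) = -118.1
Financial account = -(-118.1 + 4.2) = 113.9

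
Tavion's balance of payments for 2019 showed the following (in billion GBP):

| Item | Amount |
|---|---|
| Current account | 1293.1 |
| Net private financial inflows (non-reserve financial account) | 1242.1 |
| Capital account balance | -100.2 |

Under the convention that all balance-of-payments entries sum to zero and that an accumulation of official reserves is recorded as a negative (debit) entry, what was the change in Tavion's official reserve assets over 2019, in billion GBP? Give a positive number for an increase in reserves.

2435.0

Official reserve transactions balance = -(1293.1 + (-100.2) + 1242.1) = -2435.0
An accumulation of reserves is recorded as a debit (negative entry), so the change in the stock of reserves is the negative of that balance.
Change in official reserves = -(-2435.0) = 2435.0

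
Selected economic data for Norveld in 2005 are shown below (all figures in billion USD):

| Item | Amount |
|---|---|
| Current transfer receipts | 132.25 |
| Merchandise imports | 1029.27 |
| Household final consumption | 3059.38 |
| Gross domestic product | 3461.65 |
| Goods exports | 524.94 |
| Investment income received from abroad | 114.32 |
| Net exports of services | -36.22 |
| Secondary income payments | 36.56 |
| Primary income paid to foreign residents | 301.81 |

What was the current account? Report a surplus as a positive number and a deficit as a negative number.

-632.35

Goods balance = 524.94 - 1029.27 = -504.33
Services balance = -36.22
Trade balance (goods + services) = -504.33 + (-36.22) = -540.55
Net primary income = 114.32 - 301.81 = -187.49
Net secondary income = 132.25 - 36.56 = 95.69
Current account = -540.55 + (-187.49) + 95.69 = -632.35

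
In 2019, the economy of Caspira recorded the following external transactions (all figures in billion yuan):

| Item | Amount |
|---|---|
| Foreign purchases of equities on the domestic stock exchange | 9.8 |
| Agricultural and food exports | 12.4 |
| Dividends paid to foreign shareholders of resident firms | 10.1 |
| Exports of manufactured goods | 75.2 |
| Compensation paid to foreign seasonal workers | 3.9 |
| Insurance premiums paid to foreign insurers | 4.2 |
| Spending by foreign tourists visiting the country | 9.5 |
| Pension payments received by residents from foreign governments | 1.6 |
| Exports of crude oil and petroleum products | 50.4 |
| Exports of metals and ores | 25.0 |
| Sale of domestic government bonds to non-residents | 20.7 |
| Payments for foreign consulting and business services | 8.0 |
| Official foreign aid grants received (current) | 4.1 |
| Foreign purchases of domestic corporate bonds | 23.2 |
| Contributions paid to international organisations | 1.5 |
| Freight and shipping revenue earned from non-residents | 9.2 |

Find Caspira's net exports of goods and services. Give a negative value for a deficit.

169.5

Goods: 12.4 + 25.0 + 50.4 + 75.2 = 163.0
Services: -4.2 + 9.2 - 8.0 + 9.5 = 6.5
Trade balance = 163.0 + 6.5 = 169.5
(Excluded from the trade balance — financial account: foreign purchases of equities on the domestic stock exchange 9.8, sale of domestic government bonds to non-residents 20.7, foreign purchases of domestic corporate bonds 23.2; primary income: dividends paid to foreign shareholders of resident firms 10.1, compensation paid to foreign seasonal workers 3.9; secondary income: pension payments received by residents from foreign governments 1.6, official foreign aid grants received (current) 4.1, contributions paid to international organisations 1.5.)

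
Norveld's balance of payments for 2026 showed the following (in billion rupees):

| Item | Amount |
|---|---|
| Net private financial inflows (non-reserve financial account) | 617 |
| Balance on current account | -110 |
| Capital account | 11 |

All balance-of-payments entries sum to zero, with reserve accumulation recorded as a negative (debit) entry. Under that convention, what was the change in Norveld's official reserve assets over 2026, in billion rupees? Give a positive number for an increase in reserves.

Official reserve transactions balance = -((-110) + 11 + 617) = -518
An accumulation of reserves is recorded as a debit (negative entry), so the change in the stock of reserves is the negative of that balance.
Change in official reserves = -(-518) = 518

518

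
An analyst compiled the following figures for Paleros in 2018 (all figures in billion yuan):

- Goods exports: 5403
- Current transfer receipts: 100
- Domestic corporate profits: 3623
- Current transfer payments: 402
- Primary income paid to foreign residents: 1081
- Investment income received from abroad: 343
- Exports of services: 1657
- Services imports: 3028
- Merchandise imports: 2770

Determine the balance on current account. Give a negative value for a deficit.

Goods balance = 5403 - 2770 = 2633
Services balance = 1657 - 3028 = -1371
Trade balance (goods + services) = 2633 + (-1371) = 1262
Net primary income = 343 - 1081 = -738
Net secondary income = 100 - 402 = -302
Current account = 1262 + (-738) + (-302) = 222

222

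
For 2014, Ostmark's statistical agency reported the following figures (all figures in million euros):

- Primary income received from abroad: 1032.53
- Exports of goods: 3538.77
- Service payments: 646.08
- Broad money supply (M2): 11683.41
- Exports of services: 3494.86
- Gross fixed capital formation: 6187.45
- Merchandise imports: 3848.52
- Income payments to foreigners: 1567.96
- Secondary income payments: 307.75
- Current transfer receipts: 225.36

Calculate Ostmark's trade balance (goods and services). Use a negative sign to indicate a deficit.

Goods balance = 3538.77 - 3848.52 = -309.75
Services balance = 3494.86 - 646.08 = 2848.78
Trade balance (goods + services) = -309.75 + 2848.78 = 2539.03

2539.03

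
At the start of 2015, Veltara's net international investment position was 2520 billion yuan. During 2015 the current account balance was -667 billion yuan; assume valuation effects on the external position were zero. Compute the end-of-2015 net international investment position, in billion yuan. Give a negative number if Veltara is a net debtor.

With no valuation effects, change in NIIP = current account = -667
End-of-year NIIP = 2520 + (-667) = 1853

1853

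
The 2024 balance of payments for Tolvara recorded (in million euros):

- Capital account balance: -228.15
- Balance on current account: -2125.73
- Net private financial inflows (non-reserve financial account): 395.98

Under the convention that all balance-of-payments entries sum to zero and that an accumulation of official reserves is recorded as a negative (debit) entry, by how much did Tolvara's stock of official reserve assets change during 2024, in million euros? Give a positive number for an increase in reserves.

-1957.90

Official reserve transactions balance = -((-2125.73) + (-228.15) + 395.98) = 1957.90
An accumulation of reserves is recorded as a debit (negative entry), so the change in the stock of reserves is the negative of that balance.
Change in official reserves = -(1957.90) = -1957.90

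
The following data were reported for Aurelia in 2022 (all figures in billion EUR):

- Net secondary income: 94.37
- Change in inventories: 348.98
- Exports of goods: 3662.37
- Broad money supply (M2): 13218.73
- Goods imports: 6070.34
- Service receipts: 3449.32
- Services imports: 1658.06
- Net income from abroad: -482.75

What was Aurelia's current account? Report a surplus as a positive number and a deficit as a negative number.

-1005.09

Goods balance = 3662.37 - 6070.34 = -2407.97
Services balance = 3449.32 - 1658.06 = 1791.26
Trade balance (goods + services) = -2407.97 + 1791.26 = -616.71
Net primary income = -482.75
Net secondary income = 94.37
Current account = -616.71 + (-482.75) + 94.37 = -1005.09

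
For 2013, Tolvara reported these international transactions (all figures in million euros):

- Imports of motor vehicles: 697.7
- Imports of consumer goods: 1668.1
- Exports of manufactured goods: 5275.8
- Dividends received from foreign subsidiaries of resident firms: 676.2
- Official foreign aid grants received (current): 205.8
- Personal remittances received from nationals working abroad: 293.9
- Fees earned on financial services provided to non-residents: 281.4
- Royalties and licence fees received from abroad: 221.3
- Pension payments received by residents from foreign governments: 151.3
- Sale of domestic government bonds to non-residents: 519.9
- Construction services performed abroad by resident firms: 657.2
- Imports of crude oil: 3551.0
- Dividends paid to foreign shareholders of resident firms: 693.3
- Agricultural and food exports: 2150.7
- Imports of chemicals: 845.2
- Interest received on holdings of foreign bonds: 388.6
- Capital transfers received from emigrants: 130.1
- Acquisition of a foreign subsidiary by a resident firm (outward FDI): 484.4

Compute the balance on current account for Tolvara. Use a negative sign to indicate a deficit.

2846.9

Goods: 5275.8 - 845.2 - 1668.1 - 697.7 - 3551.0 + 2150.7 = 664.5
Services: 657.2 + 221.3 + 281.4 = 1159.9
Primary income: 676.2 - 693.3 + 388.6 = 371.5
Secondary income: 205.8 + 293.9 + 151.3 = 651.0
Current account = 664.5 + 1159.9 + 371.5 + 651.0 = 2846.9
(Excluded from the current account — financial account: sale of domestic government bonds to non-residents 519.9, acquisition of a foreign subsidiary by a resident firm (outward FDI) 484.4; capital account: capital transfers received from emigrants 130.1.)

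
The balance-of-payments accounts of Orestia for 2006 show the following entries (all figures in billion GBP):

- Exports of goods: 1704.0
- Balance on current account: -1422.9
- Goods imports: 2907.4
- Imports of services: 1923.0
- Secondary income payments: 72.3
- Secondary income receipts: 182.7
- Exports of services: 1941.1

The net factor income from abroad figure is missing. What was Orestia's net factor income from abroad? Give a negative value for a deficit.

-348.0

Current account = goods balance + services balance + net primary income + net secondary income
Sum of the known components = -1074.9
Net factor income from abroad = CA - (known components) = -1422.9 - (-1074.9) = -348.0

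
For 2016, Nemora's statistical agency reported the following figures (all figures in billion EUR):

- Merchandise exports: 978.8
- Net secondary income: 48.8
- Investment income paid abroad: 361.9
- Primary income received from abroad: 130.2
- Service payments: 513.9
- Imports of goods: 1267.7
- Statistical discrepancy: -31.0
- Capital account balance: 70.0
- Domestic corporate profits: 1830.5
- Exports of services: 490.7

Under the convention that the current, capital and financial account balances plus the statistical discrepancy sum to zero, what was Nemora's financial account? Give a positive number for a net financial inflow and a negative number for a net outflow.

Goods balance = 978.8 - 1267.7 = -288.9
Services balance = 490.7 - 513.9 = -23.2
Trade balance (goods + services) = -288.9 + (-23.2) = -312.1
Net primary income = 130.2 - 361.9 = -231.7
Net secondary income = 48.8
Current account = -312.1 + (-231.7) + 48.8 = -495.0
Financial account = -(-495.0 + 70.0 + (-31.0)) = 456.0

456.0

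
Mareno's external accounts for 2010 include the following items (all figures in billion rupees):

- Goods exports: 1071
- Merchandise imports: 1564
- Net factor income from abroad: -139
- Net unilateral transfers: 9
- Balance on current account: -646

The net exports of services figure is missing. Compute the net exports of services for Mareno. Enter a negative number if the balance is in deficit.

Current account = goods balance + services balance + net primary income + net secondary income
Sum of the known components = -623
Net exports of services = CA - (known components) = -646 - (-623) = -23

-23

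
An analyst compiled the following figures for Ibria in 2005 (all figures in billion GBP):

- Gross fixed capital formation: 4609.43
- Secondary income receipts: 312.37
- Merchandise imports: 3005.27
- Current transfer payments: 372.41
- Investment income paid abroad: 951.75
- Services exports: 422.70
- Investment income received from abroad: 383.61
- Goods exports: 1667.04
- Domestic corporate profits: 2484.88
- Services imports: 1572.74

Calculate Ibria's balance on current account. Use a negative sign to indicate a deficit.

-3116.45

Goods balance = 1667.04 - 3005.27 = -1338.23
Services balance = 422.70 - 1572.74 = -1150.04
Trade balance (goods + services) = -1338.23 + (-1150.04) = -2488.27
Net primary income = 383.61 - 951.75 = -568.14
Net secondary income = 312.37 - 372.41 = -60.04
Current account = -2488.27 + (-568.14) + (-60.04) = -3116.45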